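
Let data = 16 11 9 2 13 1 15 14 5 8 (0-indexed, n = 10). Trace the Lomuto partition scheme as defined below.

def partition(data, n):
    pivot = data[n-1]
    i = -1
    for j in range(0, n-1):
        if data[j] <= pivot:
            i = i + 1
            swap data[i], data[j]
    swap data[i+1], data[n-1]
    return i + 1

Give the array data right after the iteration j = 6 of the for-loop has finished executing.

2 1 9 16 13 11 15 14 5 8

pivot=8, i=-1
j=0: 16>8, skip
j=1: 11>8, skip
j=2: 9>8, skip
j=3: 2≤8, i=0, swap(0,3) ⇒ 2 11 9 16 13 1 15 14 5 8
j=4: 13>8, skip
j=5: 1≤8, i=1, swap(1,5) ⇒ 2 1 9 16 13 11 15 14 5 8
j=6: 15>8, skip
(after j=6) data = 2 1 9 16 13 11 15 14 5 8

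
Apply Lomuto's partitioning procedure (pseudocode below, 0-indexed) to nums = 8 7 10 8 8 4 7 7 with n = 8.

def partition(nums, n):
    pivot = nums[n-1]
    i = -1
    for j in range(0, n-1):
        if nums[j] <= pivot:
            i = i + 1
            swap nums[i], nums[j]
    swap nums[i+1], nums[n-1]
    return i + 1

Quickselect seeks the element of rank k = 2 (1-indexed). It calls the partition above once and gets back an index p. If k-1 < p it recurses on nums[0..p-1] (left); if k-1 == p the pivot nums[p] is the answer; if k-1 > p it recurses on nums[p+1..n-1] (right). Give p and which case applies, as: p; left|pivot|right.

3; left

pivot=7, i=-1
j=0: 8>7, skip
j=1: 7≤7, i=0, swap(0,1) ⇒ 7 8 10 8 8 4 7 7
j=2: 10>7, skip
j=3: 8>7, skip
j=4: 8>7, skip
j=5: 4≤7, i=1, swap(1,5) ⇒ 7 4 10 8 8 8 7 7
j=6: 7≤7, i=2, swap(2,6) ⇒ 7 4 7 8 8 8 10 7
swap(3,7) ⇒ 7 4 7 7 8 8 10 8; return 3
p = 3; k-1 = 1 < 3 ⇒ left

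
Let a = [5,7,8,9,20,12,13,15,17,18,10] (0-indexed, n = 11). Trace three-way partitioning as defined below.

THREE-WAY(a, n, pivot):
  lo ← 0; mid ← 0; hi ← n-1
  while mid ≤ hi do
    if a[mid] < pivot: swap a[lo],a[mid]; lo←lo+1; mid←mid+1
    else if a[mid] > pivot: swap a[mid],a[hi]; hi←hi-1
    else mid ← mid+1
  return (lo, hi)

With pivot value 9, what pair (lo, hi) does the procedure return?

(3, 3)

pivot = 9; lo=0, mid=0, hi=10
a[mid]=5<9: swap a[0],a[0]; lo=1,mid=1 → [5,7,8,9,20,12,13,15,17,18,10]
a[mid]=7<9: swap a[1],a[1]; lo=2,mid=2 → [5,7,8,9,20,12,13,15,17,18,10]
a[mid]=8<9: swap a[2],a[2]; lo=3,mid=3 → [5,7,8,9,20,12,13,15,17,18,10]
a[mid]=9=9: mid=4
a[mid]=20>9: swap a[4],a[10]; hi=9 → [5,7,8,9,10,12,13,15,17,18,20]
a[mid]=10>9: swap a[4],a[9]; hi=8 → [5,7,8,9,18,12,13,15,17,10,20]
a[mid]=18>9: swap a[4],a[8]; hi=7 → [5,7,8,9,17,12,13,15,18,10,20]
a[mid]=17>9: swap a[4],a[7]; hi=6 → [5,7,8,9,15,12,13,17,18,10,20]
a[mid]=15>9: swap a[4],a[6]; hi=5 → [5,7,8,9,13,12,15,17,18,10,20]
a[mid]=13>9: swap a[4],a[5]; hi=4 → [5,7,8,9,12,13,15,17,18,10,20]
a[mid]=12>9: swap a[4],a[4]; hi=3 → [5,7,8,9,12,13,15,17,18,10,20]
end: lo=3, hi=3; a = [5,7,8,9,12,13,15,17,18,10,20]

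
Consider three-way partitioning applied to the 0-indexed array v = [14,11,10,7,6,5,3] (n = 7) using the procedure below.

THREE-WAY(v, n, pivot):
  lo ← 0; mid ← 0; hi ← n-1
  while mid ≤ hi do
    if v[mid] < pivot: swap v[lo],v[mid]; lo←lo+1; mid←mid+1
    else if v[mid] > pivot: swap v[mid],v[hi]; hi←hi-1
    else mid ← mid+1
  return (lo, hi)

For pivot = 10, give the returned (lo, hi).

lo=0 mid=0 hi=6
14>10: swap(0,6), hi=5 ⇒ [3,11,10,7,6,5,14]
3<10: swap(0,0), lo=1 mid=1 ⇒ [3,11,10,7,6,5,14]
11>10: swap(1,5), hi=4 ⇒ [3,5,10,7,6,11,14]
5<10: swap(1,1), lo=2 mid=2 ⇒ [3,5,10,7,6,11,14]
10=10: mid=3
7<10: swap(2,3), lo=3 mid=4 ⇒ [3,5,7,10,6,11,14]
6<10: swap(3,4), lo=4 mid=5 ⇒ [3,5,7,6,10,11,14]
done. lo=4 hi=4; v=[3,5,7,6,10,11,14]

(4, 4)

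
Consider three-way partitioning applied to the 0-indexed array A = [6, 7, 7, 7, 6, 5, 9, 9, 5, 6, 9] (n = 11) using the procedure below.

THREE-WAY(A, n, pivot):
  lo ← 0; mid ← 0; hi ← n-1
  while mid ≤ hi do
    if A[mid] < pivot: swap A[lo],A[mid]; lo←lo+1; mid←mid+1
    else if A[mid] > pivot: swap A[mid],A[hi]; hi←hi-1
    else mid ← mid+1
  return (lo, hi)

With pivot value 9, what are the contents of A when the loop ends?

lo=0 mid=0 hi=10
6<9: swap(0,0), lo=1 mid=1 ⇒ [6, 7, 7, 7, 6, 5, 9, 9, 5, 6, 9]
7<9: swap(1,1), lo=2 mid=2 ⇒ [6, 7, 7, 7, 6, 5, 9, 9, 5, 6, 9]
7<9: swap(2,2), lo=3 mid=3 ⇒ [6, 7, 7, 7, 6, 5, 9, 9, 5, 6, 9]
7<9: swap(3,3), lo=4 mid=4 ⇒ [6, 7, 7, 7, 6, 5, 9, 9, 5, 6, 9]
6<9: swap(4,4), lo=5 mid=5 ⇒ [6, 7, 7, 7, 6, 5, 9, 9, 5, 6, 9]
5<9: swap(5,5), lo=6 mid=6 ⇒ [6, 7, 7, 7, 6, 5, 9, 9, 5, 6, 9]
9=9: mid=7
9=9: mid=8
5<9: swap(6,8), lo=7 mid=9 ⇒ [6, 7, 7, 7, 6, 5, 5, 9, 9, 6, 9]
6<9: swap(7,9), lo=8 mid=10 ⇒ [6, 7, 7, 7, 6, 5, 5, 6, 9, 9, 9]
9=9: mid=11
done. lo=8 hi=10; A=[6, 7, 7, 7, 6, 5, 5, 6, 9, 9, 9]

[6, 7, 7, 7, 6, 5, 5, 6, 9, 9, 9]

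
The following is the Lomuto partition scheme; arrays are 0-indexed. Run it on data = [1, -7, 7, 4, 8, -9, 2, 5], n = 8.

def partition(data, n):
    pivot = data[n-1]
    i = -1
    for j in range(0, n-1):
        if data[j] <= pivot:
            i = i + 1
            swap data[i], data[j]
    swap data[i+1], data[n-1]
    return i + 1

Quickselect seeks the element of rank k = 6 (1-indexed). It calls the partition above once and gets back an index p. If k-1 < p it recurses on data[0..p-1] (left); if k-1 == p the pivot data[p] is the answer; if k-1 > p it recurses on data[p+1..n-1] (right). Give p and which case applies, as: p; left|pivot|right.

5; pivot

pivot = data[7] = 5; i = -1
j=0: data[0]=1 ≤ 5 → i=0, swap data[0],data[0] (no change) → [1, -7, 7, 4, 8, -9, 2, 5]
j=1: data[1]=-7 ≤ 5 → i=1, swap data[1],data[1] (no change) → [1, -7, 7, 4, 8, -9, 2, 5]
j=2: data[2]=7 > 5 → no swap
j=3: data[3]=4 ≤ 5 → i=2, swap data[2],data[3] → [1, -7, 4, 7, 8, -9, 2, 5]
j=4: data[4]=8 > 5 → no swap
j=5: data[5]=-9 ≤ 5 → i=3, swap data[3],data[5] → [1, -7, 4, -9, 8, 7, 2, 5]
j=6: data[6]=2 ≤ 5 → i=4, swap data[4],data[6] → [1, -7, 4, -9, 2, 7, 8, 5]
final swap data[5],data[7] → [1, -7, 4, -9, 2, 5, 8, 7]; return 5
p = 5; k-1 = 5 == 5 ⇒ pivot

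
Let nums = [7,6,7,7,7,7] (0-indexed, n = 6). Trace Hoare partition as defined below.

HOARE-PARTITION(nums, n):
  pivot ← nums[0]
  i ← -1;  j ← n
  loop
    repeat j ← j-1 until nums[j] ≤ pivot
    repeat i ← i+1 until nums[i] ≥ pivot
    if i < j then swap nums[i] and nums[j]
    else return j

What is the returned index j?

pivot=7
j stops at 5 (7), i stops at 0 (7); swap ⇒ [7,6,7,7,7,7]
j stops at 4 (7), i stops at 2 (7); swap ⇒ [7,6,7,7,7,7]
j stops at 3, i stops at 3; i≥j ⇒ return 3. nums=[7,6,7,7,7,7]

3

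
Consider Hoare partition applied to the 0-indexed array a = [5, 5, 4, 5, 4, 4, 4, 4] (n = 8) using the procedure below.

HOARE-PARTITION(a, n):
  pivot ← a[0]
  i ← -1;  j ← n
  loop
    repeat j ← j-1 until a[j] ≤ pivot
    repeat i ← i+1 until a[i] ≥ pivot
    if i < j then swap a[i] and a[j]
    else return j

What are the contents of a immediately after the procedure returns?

[4, 4, 4, 4, 4, 5, 5, 5]

pivot = a[0] = 5; i = -1, j = 8
j→7 (a[7]=4≤5), i→0 (a[0]=5≥5); i<j, swap → [4, 5, 4, 5, 4, 4, 4, 5]
j→6 (a[6]=4≤5), i→1 (a[1]=5≥5); i<j, swap → [4, 4, 4, 5, 4, 4, 5, 5]
j→5 (a[5]=4≤5), i→3 (a[3]=5≥5); i<j, swap → [4, 4, 4, 4, 4, 5, 5, 5]
j→4, i→5; i≥j, return j=4. a = [4, 4, 4, 4, 4, 5, 5, 5]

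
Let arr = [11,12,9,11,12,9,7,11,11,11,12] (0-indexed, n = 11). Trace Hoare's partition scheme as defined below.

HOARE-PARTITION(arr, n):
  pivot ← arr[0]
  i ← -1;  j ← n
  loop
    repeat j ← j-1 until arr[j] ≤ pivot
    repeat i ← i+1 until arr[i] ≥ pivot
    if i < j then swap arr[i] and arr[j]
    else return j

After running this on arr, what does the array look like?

[11,11,9,11,7,9,12,11,12,11,12]

pivot = arr[0] = 11; i = -1, j = 11
j→9 (arr[9]=11≤11), i→0 (arr[0]=11≥11); i<j, swap → [11,12,9,11,12,9,7,11,11,11,12]
j→8 (arr[8]=11≤11), i→1 (arr[1]=12≥11); i<j, swap → [11,11,9,11,12,9,7,11,12,11,12]
j→7 (arr[7]=11≤11), i→3 (arr[3]=11≥11); i<j, swap → [11,11,9,11,12,9,7,11,12,11,12]
j→6 (arr[6]=7≤11), i→4 (arr[4]=12≥11); i<j, swap → [11,11,9,11,7,9,12,11,12,11,12]
j→5, i→6; i≥j, return j=5. arr = [11,11,9,11,7,9,12,11,12,11,12]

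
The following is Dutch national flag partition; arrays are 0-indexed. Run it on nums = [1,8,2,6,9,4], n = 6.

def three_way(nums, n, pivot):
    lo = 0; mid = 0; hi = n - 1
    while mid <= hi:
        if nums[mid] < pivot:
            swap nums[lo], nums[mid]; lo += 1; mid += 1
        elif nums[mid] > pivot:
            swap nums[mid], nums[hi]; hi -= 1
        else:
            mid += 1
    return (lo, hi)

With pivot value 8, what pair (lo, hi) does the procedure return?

(4, 4)

pivot = 8; lo=0, mid=0, hi=5
nums[mid]=1<8: swap nums[0],nums[0]; lo=1,mid=1 → [1,8,2,6,9,4]
nums[mid]=8=8: mid=2
nums[mid]=2<8: swap nums[1],nums[2]; lo=2,mid=3 → [1,2,8,6,9,4]
nums[mid]=6<8: swap nums[2],nums[3]; lo=3,mid=4 → [1,2,6,8,9,4]
nums[mid]=9>8: swap nums[4],nums[5]; hi=4 → [1,2,6,8,4,9]
nums[mid]=4<8: swap nums[3],nums[4]; lo=4,mid=5 → [1,2,6,4,8,9]
end: lo=4, hi=4; nums = [1,2,6,4,8,9]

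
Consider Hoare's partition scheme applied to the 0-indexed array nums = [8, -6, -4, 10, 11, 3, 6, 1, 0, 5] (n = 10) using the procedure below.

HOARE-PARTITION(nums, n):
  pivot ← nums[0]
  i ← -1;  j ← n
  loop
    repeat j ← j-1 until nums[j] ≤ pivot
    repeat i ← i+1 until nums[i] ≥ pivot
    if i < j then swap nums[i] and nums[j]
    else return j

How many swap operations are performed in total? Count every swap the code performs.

pivot = nums[0] = 8; i = -1, j = 10
j→9 (nums[9]=5≤8), i→0 (nums[0]=8≥8); i<j, swap → [5, -6, -4, 10, 11, 3, 6, 1, 0, 8]
j→8 (nums[8]=0≤8), i→3 (nums[3]=10≥8); i<j, swap → [5, -6, -4, 0, 11, 3, 6, 1, 10, 8]
j→7 (nums[7]=1≤8), i→4 (nums[4]=11≥8); i<j, swap → [5, -6, -4, 0, 1, 3, 6, 11, 10, 8]
j→6, i→7; i≥j, return j=6. nums = [5, -6, -4, 0, 1, 3, 6, 11, 10, 8]

3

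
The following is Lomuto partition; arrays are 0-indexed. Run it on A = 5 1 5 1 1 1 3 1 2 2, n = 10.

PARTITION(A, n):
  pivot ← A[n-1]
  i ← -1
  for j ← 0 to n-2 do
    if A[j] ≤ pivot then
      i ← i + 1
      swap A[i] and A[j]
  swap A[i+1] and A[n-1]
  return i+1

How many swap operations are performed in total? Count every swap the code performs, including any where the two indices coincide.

pivot = A[9] = 2; i = -1
j=0: A[0]=5 > 2 → no swap
j=1: A[1]=1 ≤ 2 → i=0, swap A[0],A[1] → 1 5 5 1 1 1 3 1 2 2
j=2: A[2]=5 > 2 → no swap
j=3: A[3]=1 ≤ 2 → i=1, swap A[1],A[3] → 1 1 5 5 1 1 3 1 2 2
j=4: A[4]=1 ≤ 2 → i=2, swap A[2],A[4] → 1 1 1 5 5 1 3 1 2 2
j=5: A[5]=1 ≤ 2 → i=3, swap A[3],A[5] → 1 1 1 1 5 5 3 1 2 2
j=6: A[6]=3 > 2 → no swap
j=7: A[7]=1 ≤ 2 → i=4, swap A[4],A[7] → 1 1 1 1 1 5 3 5 2 2
j=8: A[8]=2 ≤ 2 → i=5, swap A[5],A[8] → 1 1 1 1 1 2 3 5 5 2
final swap A[6],A[9] → 1 1 1 1 1 2 2 5 5 3; return 6

7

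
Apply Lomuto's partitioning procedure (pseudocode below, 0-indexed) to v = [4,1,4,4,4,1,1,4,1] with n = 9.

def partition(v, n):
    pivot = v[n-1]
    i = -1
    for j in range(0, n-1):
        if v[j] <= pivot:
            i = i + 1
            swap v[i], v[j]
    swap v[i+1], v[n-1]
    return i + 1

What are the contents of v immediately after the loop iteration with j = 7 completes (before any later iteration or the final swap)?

[1,1,1,4,4,4,4,4,1]

pivot=1, i=-1
j=0: 4>1, skip
j=1: 1≤1, i=0, swap(0,1) ⇒ [1,4,4,4,4,1,1,4,1]
j=2: 4>1, skip
j=3: 4>1, skip
j=4: 4>1, skip
j=5: 1≤1, i=1, swap(1,5) ⇒ [1,1,4,4,4,4,1,4,1]
j=6: 1≤1, i=2, swap(2,6) ⇒ [1,1,1,4,4,4,4,4,1]
j=7: 4>1, skip
(after j=7) v = [1,1,1,4,4,4,4,4,1]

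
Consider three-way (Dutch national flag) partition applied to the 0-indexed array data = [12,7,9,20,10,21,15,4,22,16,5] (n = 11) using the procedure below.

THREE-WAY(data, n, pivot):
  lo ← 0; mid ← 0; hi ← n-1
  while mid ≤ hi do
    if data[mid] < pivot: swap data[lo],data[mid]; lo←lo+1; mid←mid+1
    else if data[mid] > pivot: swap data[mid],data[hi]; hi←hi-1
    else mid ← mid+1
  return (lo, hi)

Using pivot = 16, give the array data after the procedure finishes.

[12,7,9,5,10,15,4,16,22,21,20]

pivot = 16; lo=0, mid=0, hi=10
data[mid]=12<16: swap data[0],data[0]; lo=1,mid=1 → [12,7,9,20,10,21,15,4,22,16,5]
data[mid]=7<16: swap data[1],data[1]; lo=2,mid=2 → [12,7,9,20,10,21,15,4,22,16,5]
data[mid]=9<16: swap data[2],data[2]; lo=3,mid=3 → [12,7,9,20,10,21,15,4,22,16,5]
data[mid]=20>16: swap data[3],data[10]; hi=9 → [12,7,9,5,10,21,15,4,22,16,20]
data[mid]=5<16: swap data[3],data[3]; lo=4,mid=4 → [12,7,9,5,10,21,15,4,22,16,20]
data[mid]=10<16: swap data[4],data[4]; lo=5,mid=5 → [12,7,9,5,10,21,15,4,22,16,20]
data[mid]=21>16: swap data[5],data[9]; hi=8 → [12,7,9,5,10,16,15,4,22,21,20]
data[mid]=16=16: mid=6
data[mid]=15<16: swap data[5],data[6]; lo=6,mid=7 → [12,7,9,5,10,15,16,4,22,21,20]
data[mid]=4<16: swap data[6],data[7]; lo=7,mid=8 → [12,7,9,5,10,15,4,16,22,21,20]
data[mid]=22>16: swap data[8],data[8]; hi=7 → [12,7,9,5,10,15,4,16,22,21,20]
end: lo=7, hi=7; data = [12,7,9,5,10,15,4,16,22,21,20]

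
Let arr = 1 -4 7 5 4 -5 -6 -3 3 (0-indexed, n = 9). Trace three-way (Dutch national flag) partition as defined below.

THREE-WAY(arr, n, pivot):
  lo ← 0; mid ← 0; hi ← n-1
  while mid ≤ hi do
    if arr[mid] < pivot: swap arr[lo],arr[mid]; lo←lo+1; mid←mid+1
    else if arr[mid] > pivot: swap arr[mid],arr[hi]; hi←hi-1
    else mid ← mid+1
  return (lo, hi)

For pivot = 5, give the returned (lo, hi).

pivot = 5; lo=0, mid=0, hi=8
arr[mid]=1<5: swap arr[0],arr[0]; lo=1,mid=1 → 1 -4 7 5 4 -5 -6 -3 3
arr[mid]=-4<5: swap arr[1],arr[1]; lo=2,mid=2 → 1 -4 7 5 4 -5 -6 -3 3
arr[mid]=7>5: swap arr[2],arr[8]; hi=7 → 1 -4 3 5 4 -5 -6 -3 7
arr[mid]=3<5: swap arr[2],arr[2]; lo=3,mid=3 → 1 -4 3 5 4 -5 -6 -3 7
arr[mid]=5=5: mid=4
arr[mid]=4<5: swap arr[3],arr[4]; lo=4,mid=5 → 1 -4 3 4 5 -5 -6 -3 7
arr[mid]=-5<5: swap arr[4],arr[5]; lo=5,mid=6 → 1 -4 3 4 -5 5 -6 -3 7
arr[mid]=-6<5: swap arr[5],arr[6]; lo=6,mid=7 → 1 -4 3 4 -5 -6 5 -3 7
arr[mid]=-3<5: swap arr[6],arr[7]; lo=7,mid=8 → 1 -4 3 4 -5 -6 -3 5 7
end: lo=7, hi=7; arr = 1 -4 3 4 -5 -6 -3 5 7

(7, 7)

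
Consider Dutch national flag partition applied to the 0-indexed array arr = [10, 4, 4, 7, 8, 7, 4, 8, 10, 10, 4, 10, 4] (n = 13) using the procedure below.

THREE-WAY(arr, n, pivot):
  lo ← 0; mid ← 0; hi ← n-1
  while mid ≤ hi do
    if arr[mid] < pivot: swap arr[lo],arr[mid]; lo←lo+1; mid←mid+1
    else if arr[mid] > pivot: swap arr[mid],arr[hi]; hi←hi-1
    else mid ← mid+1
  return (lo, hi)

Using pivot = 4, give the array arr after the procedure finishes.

[4, 4, 4, 4, 4, 7, 8, 10, 10, 8, 10, 7, 10]

pivot = 4; lo=0, mid=0, hi=12
arr[mid]=10>4: swap arr[0],arr[12]; hi=11 → [4, 4, 4, 7, 8, 7, 4, 8, 10, 10, 4, 10, 10]
arr[mid]=4=4: mid=1
arr[mid]=4=4: mid=2
arr[mid]=4=4: mid=3
arr[mid]=7>4: swap arr[3],arr[11]; hi=10 → [4, 4, 4, 10, 8, 7, 4, 8, 10, 10, 4, 7, 10]
arr[mid]=10>4: swap arr[3],arr[10]; hi=9 → [4, 4, 4, 4, 8, 7, 4, 8, 10, 10, 10, 7, 10]
arr[mid]=4=4: mid=4
arr[mid]=8>4: swap arr[4],arr[9]; hi=8 → [4, 4, 4, 4, 10, 7, 4, 8, 10, 8, 10, 7, 10]
arr[mid]=10>4: swap arr[4],arr[8]; hi=7 → [4, 4, 4, 4, 10, 7, 4, 8, 10, 8, 10, 7, 10]
arr[mid]=10>4: swap arr[4],arr[7]; hi=6 → [4, 4, 4, 4, 8, 7, 4, 10, 10, 8, 10, 7, 10]
arr[mid]=8>4: swap arr[4],arr[6]; hi=5 → [4, 4, 4, 4, 4, 7, 8, 10, 10, 8, 10, 7, 10]
arr[mid]=4=4: mid=5
arr[mid]=7>4: swap arr[5],arr[5]; hi=4 → [4, 4, 4, 4, 4, 7, 8, 10, 10, 8, 10, 7, 10]
end: lo=0, hi=4; arr = [4, 4, 4, 4, 4, 7, 8, 10, 10, 8, 10, 7, 10]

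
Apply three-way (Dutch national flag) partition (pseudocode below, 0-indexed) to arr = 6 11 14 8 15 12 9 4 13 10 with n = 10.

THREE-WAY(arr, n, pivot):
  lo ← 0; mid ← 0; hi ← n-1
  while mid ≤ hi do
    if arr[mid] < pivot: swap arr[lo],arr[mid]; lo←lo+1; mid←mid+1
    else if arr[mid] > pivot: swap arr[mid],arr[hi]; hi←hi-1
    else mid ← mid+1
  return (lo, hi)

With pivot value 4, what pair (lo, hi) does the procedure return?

lo=0 mid=0 hi=9
6>4: swap(0,9), hi=8 ⇒ 10 11 14 8 15 12 9 4 13 6
10>4: swap(0,8), hi=7 ⇒ 13 11 14 8 15 12 9 4 10 6
13>4: swap(0,7), hi=6 ⇒ 4 11 14 8 15 12 9 13 10 6
4=4: mid=1
11>4: swap(1,6), hi=5 ⇒ 4 9 14 8 15 12 11 13 10 6
9>4: swap(1,5), hi=4 ⇒ 4 12 14 8 15 9 11 13 10 6
12>4: swap(1,4), hi=3 ⇒ 4 15 14 8 12 9 11 13 10 6
15>4: swap(1,3), hi=2 ⇒ 4 8 14 15 12 9 11 13 10 6
8>4: swap(1,2), hi=1 ⇒ 4 14 8 15 12 9 11 13 10 6
14>4: swap(1,1), hi=0 ⇒ 4 14 8 15 12 9 11 13 10 6
done. lo=0 hi=0; arr=4 14 8 15 12 9 11 13 10 6

(0, 0)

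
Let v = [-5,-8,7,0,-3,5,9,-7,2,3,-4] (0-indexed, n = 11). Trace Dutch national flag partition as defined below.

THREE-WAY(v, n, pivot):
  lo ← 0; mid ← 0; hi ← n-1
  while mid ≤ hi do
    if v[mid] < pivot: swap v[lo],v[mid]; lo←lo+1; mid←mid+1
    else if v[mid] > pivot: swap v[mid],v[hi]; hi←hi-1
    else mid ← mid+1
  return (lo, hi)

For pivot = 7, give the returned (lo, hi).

pivot = 7; lo=0, mid=0, hi=10
v[mid]=-5<7: swap v[0],v[0]; lo=1,mid=1 → [-5,-8,7,0,-3,5,9,-7,2,3,-4]
v[mid]=-8<7: swap v[1],v[1]; lo=2,mid=2 → [-5,-8,7,0,-3,5,9,-7,2,3,-4]
v[mid]=7=7: mid=3
v[mid]=0<7: swap v[2],v[3]; lo=3,mid=4 → [-5,-8,0,7,-3,5,9,-7,2,3,-4]
v[mid]=-3<7: swap v[3],v[4]; lo=4,mid=5 → [-5,-8,0,-3,7,5,9,-7,2,3,-4]
v[mid]=5<7: swap v[4],v[5]; lo=5,mid=6 → [-5,-8,0,-3,5,7,9,-7,2,3,-4]
v[mid]=9>7: swap v[6],v[10]; hi=9 → [-5,-8,0,-3,5,7,-4,-7,2,3,9]
v[mid]=-4<7: swap v[5],v[6]; lo=6,mid=7 → [-5,-8,0,-3,5,-4,7,-7,2,3,9]
v[mid]=-7<7: swap v[6],v[7]; lo=7,mid=8 → [-5,-8,0,-3,5,-4,-7,7,2,3,9]
v[mid]=2<7: swap v[7],v[8]; lo=8,mid=9 → [-5,-8,0,-3,5,-4,-7,2,7,3,9]
v[mid]=3<7: swap v[8],v[9]; lo=9,mid=10 → [-5,-8,0,-3,5,-4,-7,2,3,7,9]
end: lo=9, hi=9; v = [-5,-8,0,-3,5,-4,-7,2,3,7,9]

(9, 9)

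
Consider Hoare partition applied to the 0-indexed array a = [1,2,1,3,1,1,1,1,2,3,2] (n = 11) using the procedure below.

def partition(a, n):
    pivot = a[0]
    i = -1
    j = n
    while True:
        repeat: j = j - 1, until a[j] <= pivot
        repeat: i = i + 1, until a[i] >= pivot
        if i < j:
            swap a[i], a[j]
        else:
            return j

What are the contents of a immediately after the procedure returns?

[1,1,1,1,3,1,2,1,2,3,2]

pivot=1
j stops at 7 (1), i stops at 0 (1); swap ⇒ [1,2,1,3,1,1,1,1,2,3,2]
j stops at 6 (1), i stops at 1 (2); swap ⇒ [1,1,1,3,1,1,2,1,2,3,2]
j stops at 5 (1), i stops at 2 (1); swap ⇒ [1,1,1,3,1,1,2,1,2,3,2]
j stops at 4 (1), i stops at 3 (3); swap ⇒ [1,1,1,1,3,1,2,1,2,3,2]
j stops at 3, i stops at 4; i≥j ⇒ return 3. a=[1,1,1,1,3,1,2,1,2,3,2]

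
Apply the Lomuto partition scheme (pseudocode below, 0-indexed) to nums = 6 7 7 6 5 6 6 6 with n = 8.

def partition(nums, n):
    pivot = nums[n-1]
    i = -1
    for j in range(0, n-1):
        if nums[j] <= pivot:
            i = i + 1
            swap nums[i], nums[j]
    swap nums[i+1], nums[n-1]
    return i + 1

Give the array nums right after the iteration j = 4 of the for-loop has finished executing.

pivot=6, i=-1
j=0: 6≤6, i=0, swap(0,0) ⇒ 6 7 7 6 5 6 6 6
j=1: 7>6, skip
j=2: 7>6, skip
j=3: 6≤6, i=1, swap(1,3) ⇒ 6 6 7 7 5 6 6 6
j=4: 5≤6, i=2, swap(2,4) ⇒ 6 6 5 7 7 6 6 6
(after j=4) nums = 6 6 5 7 7 6 6 6

6 6 5 7 7 6 6 6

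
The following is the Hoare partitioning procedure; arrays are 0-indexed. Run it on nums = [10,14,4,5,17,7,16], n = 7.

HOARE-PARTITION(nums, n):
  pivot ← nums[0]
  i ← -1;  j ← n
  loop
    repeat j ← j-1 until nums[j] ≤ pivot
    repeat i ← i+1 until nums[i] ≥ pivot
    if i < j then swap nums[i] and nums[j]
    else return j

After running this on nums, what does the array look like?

pivot=10
j stops at 5 (7), i stops at 0 (10); swap ⇒ [7,14,4,5,17,10,16]
j stops at 3 (5), i stops at 1 (14); swap ⇒ [7,5,4,14,17,10,16]
j stops at 2, i stops at 3; i≥j ⇒ return 2. nums=[7,5,4,14,17,10,16]

[7,5,4,14,17,10,16]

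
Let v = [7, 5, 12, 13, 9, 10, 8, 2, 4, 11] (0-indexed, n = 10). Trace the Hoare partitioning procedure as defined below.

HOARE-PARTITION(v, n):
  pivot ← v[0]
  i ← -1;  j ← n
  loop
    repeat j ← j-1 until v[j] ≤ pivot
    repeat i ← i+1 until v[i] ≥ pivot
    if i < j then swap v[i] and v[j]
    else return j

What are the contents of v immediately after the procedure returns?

pivot = v[0] = 7; i = -1, j = 10
j→8 (v[8]=4≤7), i→0 (v[0]=7≥7); i<j, swap → [4, 5, 12, 13, 9, 10, 8, 2, 7, 11]
j→7 (v[7]=2≤7), i→2 (v[2]=12≥7); i<j, swap → [4, 5, 2, 13, 9, 10, 8, 12, 7, 11]
j→2, i→3; i≥j, return j=2. v = [4, 5, 2, 13, 9, 10, 8, 12, 7, 11]

[4, 5, 2, 13, 9, 10, 8, 12, 7, 11]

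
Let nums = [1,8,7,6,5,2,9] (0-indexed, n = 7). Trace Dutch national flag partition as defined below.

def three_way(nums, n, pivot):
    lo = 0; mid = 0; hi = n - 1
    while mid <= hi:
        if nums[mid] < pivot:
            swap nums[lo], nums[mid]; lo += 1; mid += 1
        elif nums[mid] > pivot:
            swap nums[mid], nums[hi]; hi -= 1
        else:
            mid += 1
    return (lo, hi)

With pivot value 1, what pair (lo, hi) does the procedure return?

(0, 0)

lo=0 mid=0 hi=6
1=1: mid=1
8>1: swap(1,6), hi=5 ⇒ [1,9,7,6,5,2,8]
9>1: swap(1,5), hi=4 ⇒ [1,2,7,6,5,9,8]
2>1: swap(1,4), hi=3 ⇒ [1,5,7,6,2,9,8]
5>1: swap(1,3), hi=2 ⇒ [1,6,7,5,2,9,8]
6>1: swap(1,2), hi=1 ⇒ [1,7,6,5,2,9,8]
7>1: swap(1,1), hi=0 ⇒ [1,7,6,5,2,9,8]
done. lo=0 hi=0; nums=[1,7,6,5,2,9,8]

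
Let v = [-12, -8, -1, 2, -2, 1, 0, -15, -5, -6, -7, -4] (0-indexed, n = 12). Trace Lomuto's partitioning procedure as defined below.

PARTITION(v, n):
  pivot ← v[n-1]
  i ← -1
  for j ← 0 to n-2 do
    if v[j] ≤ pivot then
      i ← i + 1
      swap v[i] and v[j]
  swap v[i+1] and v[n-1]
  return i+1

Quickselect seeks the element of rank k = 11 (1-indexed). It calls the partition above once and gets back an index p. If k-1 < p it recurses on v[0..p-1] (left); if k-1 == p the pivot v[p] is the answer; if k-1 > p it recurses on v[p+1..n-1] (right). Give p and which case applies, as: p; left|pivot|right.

pivot = v[11] = -4; i = -1
j=0: v[0]=-12 ≤ -4 → i=0, swap v[0],v[0] (no change) → [-12, -8, -1, 2, -2, 1, 0, -15, -5, -6, -7, -4]
j=1: v[1]=-8 ≤ -4 → i=1, swap v[1],v[1] (no change) → [-12, -8, -1, 2, -2, 1, 0, -15, -5, -6, -7, -4]
j=2: v[2]=-1 > -4 → no swap
j=3: v[3]=2 > -4 → no swap
j=4: v[4]=-2 > -4 → no swap
j=5: v[5]=1 > -4 → no swap
j=6: v[6]=0 > -4 → no swap
j=7: v[7]=-15 ≤ -4 → i=2, swap v[2],v[7] → [-12, -8, -15, 2, -2, 1, 0, -1, -5, -6, -7, -4]
j=8: v[8]=-5 ≤ -4 → i=3, swap v[3],v[8] → [-12, -8, -15, -5, -2, 1, 0, -1, 2, -6, -7, -4]
j=9: v[9]=-6 ≤ -4 → i=4, swap v[4],v[9] → [-12, -8, -15, -5, -6, 1, 0, -1, 2, -2, -7, -4]
j=10: v[10]=-7 ≤ -4 → i=5, swap v[5],v[10] → [-12, -8, -15, -5, -6, -7, 0, -1, 2, -2, 1, -4]
final swap v[6],v[11] → [-12, -8, -15, -5, -6, -7, -4, -1, 2, -2, 1, 0]; return 6
p = 6; k-1 = 10 > 6 ⇒ right

6; right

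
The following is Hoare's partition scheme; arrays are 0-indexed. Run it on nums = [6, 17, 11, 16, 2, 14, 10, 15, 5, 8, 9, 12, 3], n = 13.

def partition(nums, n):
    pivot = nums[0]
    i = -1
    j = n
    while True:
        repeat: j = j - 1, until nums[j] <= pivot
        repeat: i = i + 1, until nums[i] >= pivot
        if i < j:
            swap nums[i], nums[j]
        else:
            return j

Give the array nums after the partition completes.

[3, 5, 2, 16, 11, 14, 10, 15, 17, 8, 9, 12, 6]

pivot=6
j stops at 12 (3), i stops at 0 (6); swap ⇒ [3, 17, 11, 16, 2, 14, 10, 15, 5, 8, 9, 12, 6]
j stops at 8 (5), i stops at 1 (17); swap ⇒ [3, 5, 11, 16, 2, 14, 10, 15, 17, 8, 9, 12, 6]
j stops at 4 (2), i stops at 2 (11); swap ⇒ [3, 5, 2, 16, 11, 14, 10, 15, 17, 8, 9, 12, 6]
j stops at 2, i stops at 3; i≥j ⇒ return 2. nums=[3, 5, 2, 16, 11, 14, 10, 15, 17, 8, 9, 12, 6]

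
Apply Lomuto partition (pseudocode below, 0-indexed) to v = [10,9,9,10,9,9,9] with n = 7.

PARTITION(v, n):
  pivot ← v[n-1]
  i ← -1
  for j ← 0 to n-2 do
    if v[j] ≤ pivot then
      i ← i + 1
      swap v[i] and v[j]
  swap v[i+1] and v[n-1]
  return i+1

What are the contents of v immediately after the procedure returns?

pivot=9, i=-1
j=0: 10>9, skip
j=1: 9≤9, i=0, swap(0,1) ⇒ [9,10,9,10,9,9,9]
j=2: 9≤9, i=1, swap(1,2) ⇒ [9,9,10,10,9,9,9]
j=3: 10>9, skip
j=4: 9≤9, i=2, swap(2,4) ⇒ [9,9,9,10,10,9,9]
j=5: 9≤9, i=3, swap(3,5) ⇒ [9,9,9,9,10,10,9]
swap(4,6) ⇒ [9,9,9,9,9,10,10]; return 4

[9,9,9,9,9,10,10]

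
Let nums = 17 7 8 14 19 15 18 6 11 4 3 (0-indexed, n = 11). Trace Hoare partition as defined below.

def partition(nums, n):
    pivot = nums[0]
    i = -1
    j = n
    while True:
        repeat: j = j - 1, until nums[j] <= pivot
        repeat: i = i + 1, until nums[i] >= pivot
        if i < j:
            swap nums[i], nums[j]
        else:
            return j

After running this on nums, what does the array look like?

3 7 8 14 4 15 11 6 18 19 17

pivot=17
j stops at 10 (3), i stops at 0 (17); swap ⇒ 3 7 8 14 19 15 18 6 11 4 17
j stops at 9 (4), i stops at 4 (19); swap ⇒ 3 7 8 14 4 15 18 6 11 19 17
j stops at 8 (11), i stops at 6 (18); swap ⇒ 3 7 8 14 4 15 11 6 18 19 17
j stops at 7, i stops at 8; i≥j ⇒ return 7. nums=3 7 8 14 4 15 11 6 18 19 17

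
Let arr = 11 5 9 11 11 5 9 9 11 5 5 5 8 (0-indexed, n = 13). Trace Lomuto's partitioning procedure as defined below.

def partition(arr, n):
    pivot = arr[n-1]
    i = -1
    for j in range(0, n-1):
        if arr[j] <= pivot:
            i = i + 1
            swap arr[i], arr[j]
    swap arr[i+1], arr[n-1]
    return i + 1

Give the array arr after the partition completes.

5 5 5 5 5 8 9 9 11 9 11 11 11

pivot = arr[12] = 8; i = -1
j=0: arr[0]=11 > 8 → no swap
j=1: arr[1]=5 ≤ 8 → i=0, swap arr[0],arr[1] → 5 11 9 11 11 5 9 9 11 5 5 5 8
j=2: arr[2]=9 > 8 → no swap
j=3: arr[3]=11 > 8 → no swap
j=4: arr[4]=11 > 8 → no swap
j=5: arr[5]=5 ≤ 8 → i=1, swap arr[1],arr[5] → 5 5 9 11 11 11 9 9 11 5 5 5 8
j=6: arr[6]=9 > 8 → no swap
j=7: arr[7]=9 > 8 → no swap
j=8: arr[8]=11 > 8 → no swap
j=9: arr[9]=5 ≤ 8 → i=2, swap arr[2],arr[9] → 5 5 5 11 11 11 9 9 11 9 5 5 8
j=10: arr[10]=5 ≤ 8 → i=3, swap arr[3],arr[10] → 5 5 5 5 11 11 9 9 11 9 11 5 8
j=11: arr[11]=5 ≤ 8 → i=4, swap arr[4],arr[11] → 5 5 5 5 5 11 9 9 11 9 11 11 8
final swap arr[5],arr[12] → 5 5 5 5 5 8 9 9 11 9 11 11 11; return 5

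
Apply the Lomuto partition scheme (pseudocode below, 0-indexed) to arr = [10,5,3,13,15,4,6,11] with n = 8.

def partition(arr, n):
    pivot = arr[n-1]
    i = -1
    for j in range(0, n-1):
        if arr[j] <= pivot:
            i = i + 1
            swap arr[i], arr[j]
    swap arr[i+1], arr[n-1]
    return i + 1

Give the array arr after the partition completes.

[10,5,3,4,6,11,15,13]

pivot=11, i=-1
j=0: 10≤11, i=0, swap(0,0) ⇒ [10,5,3,13,15,4,6,11]
j=1: 5≤11, i=1, swap(1,1) ⇒ [10,5,3,13,15,4,6,11]
j=2: 3≤11, i=2, swap(2,2) ⇒ [10,5,3,13,15,4,6,11]
j=3: 13>11, skip
j=4: 15>11, skip
j=5: 4≤11, i=3, swap(3,5) ⇒ [10,5,3,4,15,13,6,11]
j=6: 6≤11, i=4, swap(4,6) ⇒ [10,5,3,4,6,13,15,11]
swap(5,7) ⇒ [10,5,3,4,6,11,15,13]; return 5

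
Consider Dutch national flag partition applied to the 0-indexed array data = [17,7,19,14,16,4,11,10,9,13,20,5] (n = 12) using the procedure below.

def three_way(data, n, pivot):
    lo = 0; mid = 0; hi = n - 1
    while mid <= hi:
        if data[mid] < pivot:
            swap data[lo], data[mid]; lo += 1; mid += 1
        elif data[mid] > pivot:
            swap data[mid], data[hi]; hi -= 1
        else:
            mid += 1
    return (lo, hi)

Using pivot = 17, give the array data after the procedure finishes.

[7,5,14,16,4,11,10,9,13,17,20,19]

pivot = 17; lo=0, mid=0, hi=11
data[mid]=17=17: mid=1
data[mid]=7<17: swap data[0],data[1]; lo=1,mid=2 → [7,17,19,14,16,4,11,10,9,13,20,5]
data[mid]=19>17: swap data[2],data[11]; hi=10 → [7,17,5,14,16,4,11,10,9,13,20,19]
data[mid]=5<17: swap data[1],data[2]; lo=2,mid=3 → [7,5,17,14,16,4,11,10,9,13,20,19]
data[mid]=14<17: swap data[2],data[3]; lo=3,mid=4 → [7,5,14,17,16,4,11,10,9,13,20,19]
data[mid]=16<17: swap data[3],data[4]; lo=4,mid=5 → [7,5,14,16,17,4,11,10,9,13,20,19]
data[mid]=4<17: swap data[4],data[5]; lo=5,mid=6 → [7,5,14,16,4,17,11,10,9,13,20,19]
data[mid]=11<17: swap data[5],data[6]; lo=6,mid=7 → [7,5,14,16,4,11,17,10,9,13,20,19]
data[mid]=10<17: swap data[6],data[7]; lo=7,mid=8 → [7,5,14,16,4,11,10,17,9,13,20,19]
data[mid]=9<17: swap data[7],data[8]; lo=8,mid=9 → [7,5,14,16,4,11,10,9,17,13,20,19]
data[mid]=13<17: swap data[8],data[9]; lo=9,mid=10 → [7,5,14,16,4,11,10,9,13,17,20,19]
data[mid]=20>17: swap data[10],data[10]; hi=9 → [7,5,14,16,4,11,10,9,13,17,20,19]
end: lo=9, hi=9; data = [7,5,14,16,4,11,10,9,13,17,20,19]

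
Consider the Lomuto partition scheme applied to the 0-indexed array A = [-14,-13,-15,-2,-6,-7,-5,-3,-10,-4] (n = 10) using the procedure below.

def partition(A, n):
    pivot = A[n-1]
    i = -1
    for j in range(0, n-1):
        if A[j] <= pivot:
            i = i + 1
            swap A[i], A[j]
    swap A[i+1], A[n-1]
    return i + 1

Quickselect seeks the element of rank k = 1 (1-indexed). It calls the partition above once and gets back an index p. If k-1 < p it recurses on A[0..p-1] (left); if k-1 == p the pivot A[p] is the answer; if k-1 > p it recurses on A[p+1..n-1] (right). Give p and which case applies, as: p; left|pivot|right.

7; left

pivot = A[9] = -4; i = -1
j=0: A[0]=-14 ≤ -4 → i=0, swap A[0],A[0] (no change) → [-14,-13,-15,-2,-6,-7,-5,-3,-10,-4]
j=1: A[1]=-13 ≤ -4 → i=1, swap A[1],A[1] (no change) → [-14,-13,-15,-2,-6,-7,-5,-3,-10,-4]
j=2: A[2]=-15 ≤ -4 → i=2, swap A[2],A[2] (no change) → [-14,-13,-15,-2,-6,-7,-5,-3,-10,-4]
j=3: A[3]=-2 > -4 → no swap
j=4: A[4]=-6 ≤ -4 → i=3, swap A[3],A[4] → [-14,-13,-15,-6,-2,-7,-5,-3,-10,-4]
j=5: A[5]=-7 ≤ -4 → i=4, swap A[4],A[5] → [-14,-13,-15,-6,-7,-2,-5,-3,-10,-4]
j=6: A[6]=-5 ≤ -4 → i=5, swap A[5],A[6] → [-14,-13,-15,-6,-7,-5,-2,-3,-10,-4]
j=7: A[7]=-3 > -4 → no swap
j=8: A[8]=-10 ≤ -4 → i=6, swap A[6],A[8] → [-14,-13,-15,-6,-7,-5,-10,-3,-2,-4]
final swap A[7],A[9] → [-14,-13,-15,-6,-7,-5,-10,-4,-2,-3]; return 7
p = 7; k-1 = 0 < 7 ⇒ left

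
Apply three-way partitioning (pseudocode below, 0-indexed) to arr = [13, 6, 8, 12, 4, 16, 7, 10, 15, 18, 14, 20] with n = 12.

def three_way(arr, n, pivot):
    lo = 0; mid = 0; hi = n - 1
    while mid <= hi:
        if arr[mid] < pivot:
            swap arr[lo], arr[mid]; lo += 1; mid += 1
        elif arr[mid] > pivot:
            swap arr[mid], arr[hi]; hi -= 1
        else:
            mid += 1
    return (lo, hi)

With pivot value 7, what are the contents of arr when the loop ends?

lo=0 mid=0 hi=11
13>7: swap(0,11), hi=10 ⇒ [20, 6, 8, 12, 4, 16, 7, 10, 15, 18, 14, 13]
20>7: swap(0,10), hi=9 ⇒ [14, 6, 8, 12, 4, 16, 7, 10, 15, 18, 20, 13]
14>7: swap(0,9), hi=8 ⇒ [18, 6, 8, 12, 4, 16, 7, 10, 15, 14, 20, 13]
18>7: swap(0,8), hi=7 ⇒ [15, 6, 8, 12, 4, 16, 7, 10, 18, 14, 20, 13]
15>7: swap(0,7), hi=6 ⇒ [10, 6, 8, 12, 4, 16, 7, 15, 18, 14, 20, 13]
10>7: swap(0,6), hi=5 ⇒ [7, 6, 8, 12, 4, 16, 10, 15, 18, 14, 20, 13]
7=7: mid=1
6<7: swap(0,1), lo=1 mid=2 ⇒ [6, 7, 8, 12, 4, 16, 10, 15, 18, 14, 20, 13]
8>7: swap(2,5), hi=4 ⇒ [6, 7, 16, 12, 4, 8, 10, 15, 18, 14, 20, 13]
16>7: swap(2,4), hi=3 ⇒ [6, 7, 4, 12, 16, 8, 10, 15, 18, 14, 20, 13]
4<7: swap(1,2), lo=2 mid=3 ⇒ [6, 4, 7, 12, 16, 8, 10, 15, 18, 14, 20, 13]
12>7: swap(3,3), hi=2 ⇒ [6, 4, 7, 12, 16, 8, 10, 15, 18, 14, 20, 13]
done. lo=2 hi=2; arr=[6, 4, 7, 12, 16, 8, 10, 15, 18, 14, 20, 13]

[6, 4, 7, 12, 16, 8, 10, 15, 18, 14, 20, 13]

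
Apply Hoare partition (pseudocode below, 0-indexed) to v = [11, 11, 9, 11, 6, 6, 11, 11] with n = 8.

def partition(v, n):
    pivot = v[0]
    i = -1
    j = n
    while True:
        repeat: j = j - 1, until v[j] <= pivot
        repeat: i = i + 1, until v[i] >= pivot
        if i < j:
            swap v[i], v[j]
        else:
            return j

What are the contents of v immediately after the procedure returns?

[11, 11, 9, 6, 6, 11, 11, 11]

pivot=11
j stops at 7 (11), i stops at 0 (11); swap ⇒ [11, 11, 9, 11, 6, 6, 11, 11]
j stops at 6 (11), i stops at 1 (11); swap ⇒ [11, 11, 9, 11, 6, 6, 11, 11]
j stops at 5 (6), i stops at 3 (11); swap ⇒ [11, 11, 9, 6, 6, 11, 11, 11]
j stops at 4, i stops at 5; i≥j ⇒ return 4. v=[11, 11, 9, 6, 6, 11, 11, 11]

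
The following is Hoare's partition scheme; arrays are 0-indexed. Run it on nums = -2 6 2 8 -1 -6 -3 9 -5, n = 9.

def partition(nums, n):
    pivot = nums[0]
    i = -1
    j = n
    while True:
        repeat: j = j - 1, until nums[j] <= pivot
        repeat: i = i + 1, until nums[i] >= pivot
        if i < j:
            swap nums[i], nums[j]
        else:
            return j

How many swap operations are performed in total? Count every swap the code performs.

pivot=-2
j stops at 8 (-5), i stops at 0 (-2); swap ⇒ -5 6 2 8 -1 -6 -3 9 -2
j stops at 6 (-3), i stops at 1 (6); swap ⇒ -5 -3 2 8 -1 -6 6 9 -2
j stops at 5 (-6), i stops at 2 (2); swap ⇒ -5 -3 -6 8 -1 2 6 9 -2
j stops at 2, i stops at 3; i≥j ⇒ return 2. nums=-5 -3 -6 8 -1 2 6 9 -2

3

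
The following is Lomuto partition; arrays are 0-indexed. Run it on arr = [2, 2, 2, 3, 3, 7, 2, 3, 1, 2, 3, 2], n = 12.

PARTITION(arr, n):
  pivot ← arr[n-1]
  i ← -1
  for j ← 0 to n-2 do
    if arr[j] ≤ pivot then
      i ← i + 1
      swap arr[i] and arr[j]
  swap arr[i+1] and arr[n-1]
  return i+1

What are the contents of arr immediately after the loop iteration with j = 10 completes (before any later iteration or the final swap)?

[2, 2, 2, 2, 1, 2, 3, 3, 3, 7, 3, 2]

pivot = arr[11] = 2; i = -1
j=0: arr[0]=2 ≤ 2 → i=0, swap arr[0],arr[0] (no change) → [2, 2, 2, 3, 3, 7, 2, 3, 1, 2, 3, 2]
j=1: arr[1]=2 ≤ 2 → i=1, swap arr[1],arr[1] (no change) → [2, 2, 2, 3, 3, 7, 2, 3, 1, 2, 3, 2]
j=2: arr[2]=2 ≤ 2 → i=2, swap arr[2],arr[2] (no change) → [2, 2, 2, 3, 3, 7, 2, 3, 1, 2, 3, 2]
j=3: arr[3]=3 > 2 → no swap
j=4: arr[4]=3 > 2 → no swap
j=5: arr[5]=7 > 2 → no swap
j=6: arr[6]=2 ≤ 2 → i=3, swap arr[3],arr[6] → [2, 2, 2, 2, 3, 7, 3, 3, 1, 2, 3, 2]
j=7: arr[7]=3 > 2 → no swap
j=8: arr[8]=1 ≤ 2 → i=4, swap arr[4],arr[8] → [2, 2, 2, 2, 1, 7, 3, 3, 3, 2, 3, 2]
j=9: arr[9]=2 ≤ 2 → i=5, swap arr[5],arr[9] → [2, 2, 2, 2, 1, 2, 3, 3, 3, 7, 3, 2]
j=10: arr[10]=3 > 2 → no swap
(after j=10) arr = [2, 2, 2, 2, 1, 2, 3, 3, 3, 7, 3, 2]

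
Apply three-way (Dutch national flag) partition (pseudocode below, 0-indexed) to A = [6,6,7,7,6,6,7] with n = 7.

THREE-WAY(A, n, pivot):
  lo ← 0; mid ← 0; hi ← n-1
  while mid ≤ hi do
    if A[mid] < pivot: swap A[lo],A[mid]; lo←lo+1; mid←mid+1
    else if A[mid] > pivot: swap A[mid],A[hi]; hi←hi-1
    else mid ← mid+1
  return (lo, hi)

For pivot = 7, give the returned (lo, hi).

pivot = 7; lo=0, mid=0, hi=6
A[mid]=6<7: swap A[0],A[0]; lo=1,mid=1 → [6,6,7,7,6,6,7]
A[mid]=6<7: swap A[1],A[1]; lo=2,mid=2 → [6,6,7,7,6,6,7]
A[mid]=7=7: mid=3
A[mid]=7=7: mid=4
A[mid]=6<7: swap A[2],A[4]; lo=3,mid=5 → [6,6,6,7,7,6,7]
A[mid]=6<7: swap A[3],A[5]; lo=4,mid=6 → [6,6,6,6,7,7,7]
A[mid]=7=7: mid=7
end: lo=4, hi=6; A = [6,6,6,6,7,7,7]

(4, 6)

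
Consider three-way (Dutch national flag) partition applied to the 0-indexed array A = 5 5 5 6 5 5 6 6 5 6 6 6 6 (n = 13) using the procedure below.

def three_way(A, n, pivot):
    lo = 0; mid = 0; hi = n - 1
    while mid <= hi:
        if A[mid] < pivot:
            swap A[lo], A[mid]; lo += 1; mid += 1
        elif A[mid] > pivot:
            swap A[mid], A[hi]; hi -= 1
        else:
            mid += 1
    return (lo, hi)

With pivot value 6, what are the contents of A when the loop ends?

5 5 5 5 5 5 6 6 6 6 6 6 6

pivot = 6; lo=0, mid=0, hi=12
A[mid]=5<6: swap A[0],A[0]; lo=1,mid=1 → 5 5 5 6 5 5 6 6 5 6 6 6 6
A[mid]=5<6: swap A[1],A[1]; lo=2,mid=2 → 5 5 5 6 5 5 6 6 5 6 6 6 6
A[mid]=5<6: swap A[2],A[2]; lo=3,mid=3 → 5 5 5 6 5 5 6 6 5 6 6 6 6
A[mid]=6=6: mid=4
A[mid]=5<6: swap A[3],A[4]; lo=4,mid=5 → 5 5 5 5 6 5 6 6 5 6 6 6 6
A[mid]=5<6: swap A[4],A[5]; lo=5,mid=6 → 5 5 5 5 5 6 6 6 5 6 6 6 6
A[mid]=6=6: mid=7
A[mid]=6=6: mid=8
A[mid]=5<6: swap A[5],A[8]; lo=6,mid=9 → 5 5 5 5 5 5 6 6 6 6 6 6 6
A[mid]=6=6: mid=10
A[mid]=6=6: mid=11
A[mid]=6=6: mid=12
A[mid]=6=6: mid=13
end: lo=6, hi=12; A = 5 5 5 5 5 5 6 6 6 6 6 6 6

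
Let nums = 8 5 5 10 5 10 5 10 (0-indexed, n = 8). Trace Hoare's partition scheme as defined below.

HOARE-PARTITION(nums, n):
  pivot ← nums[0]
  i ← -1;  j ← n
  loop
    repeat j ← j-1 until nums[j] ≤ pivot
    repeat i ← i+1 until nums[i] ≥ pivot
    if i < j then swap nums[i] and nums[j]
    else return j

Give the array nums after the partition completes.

pivot=8
j stops at 6 (5), i stops at 0 (8); swap ⇒ 5 5 5 10 5 10 8 10
j stops at 4 (5), i stops at 3 (10); swap ⇒ 5 5 5 5 10 10 8 10
j stops at 3, i stops at 4; i≥j ⇒ return 3. nums=5 5 5 5 10 10 8 10

5 5 5 5 10 10 8 10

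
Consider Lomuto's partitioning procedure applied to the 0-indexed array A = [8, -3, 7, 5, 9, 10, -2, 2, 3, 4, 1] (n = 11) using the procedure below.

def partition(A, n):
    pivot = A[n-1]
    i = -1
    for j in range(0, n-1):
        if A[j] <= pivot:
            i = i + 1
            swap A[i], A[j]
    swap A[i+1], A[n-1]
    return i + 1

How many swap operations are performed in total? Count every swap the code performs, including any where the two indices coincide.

pivot = A[10] = 1; i = -1
j=0: A[0]=8 > 1 → no swap
j=1: A[1]=-3 ≤ 1 → i=0, swap A[0],A[1] → [-3, 8, 7, 5, 9, 10, -2, 2, 3, 4, 1]
j=2: A[2]=7 > 1 → no swap
j=3: A[3]=5 > 1 → no swap
j=4: A[4]=9 > 1 → no swap
j=5: A[5]=10 > 1 → no swap
j=6: A[6]=-2 ≤ 1 → i=1, swap A[1],A[6] → [-3, -2, 7, 5, 9, 10, 8, 2, 3, 4, 1]
j=7: A[7]=2 > 1 → no swap
j=8: A[8]=3 > 1 → no swap
j=9: A[9]=4 > 1 → no swap
final swap A[2],A[10] → [-3, -2, 1, 5, 9, 10, 8, 2, 3, 4, 7]; return 2

3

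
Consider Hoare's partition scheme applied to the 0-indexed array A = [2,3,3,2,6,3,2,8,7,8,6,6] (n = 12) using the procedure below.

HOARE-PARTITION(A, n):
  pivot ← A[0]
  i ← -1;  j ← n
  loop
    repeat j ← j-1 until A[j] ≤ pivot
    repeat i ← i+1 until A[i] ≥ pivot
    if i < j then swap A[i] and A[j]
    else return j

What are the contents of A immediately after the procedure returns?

pivot = A[0] = 2; i = -1, j = 12
j→6 (A[6]=2≤2), i→0 (A[0]=2≥2); i<j, swap → [2,3,3,2,6,3,2,8,7,8,6,6]
j→3 (A[3]=2≤2), i→1 (A[1]=3≥2); i<j, swap → [2,2,3,3,6,3,2,8,7,8,6,6]
j→1, i→2; i≥j, return j=1. A = [2,2,3,3,6,3,2,8,7,8,6,6]

[2,2,3,3,6,3,2,8,7,8,6,6]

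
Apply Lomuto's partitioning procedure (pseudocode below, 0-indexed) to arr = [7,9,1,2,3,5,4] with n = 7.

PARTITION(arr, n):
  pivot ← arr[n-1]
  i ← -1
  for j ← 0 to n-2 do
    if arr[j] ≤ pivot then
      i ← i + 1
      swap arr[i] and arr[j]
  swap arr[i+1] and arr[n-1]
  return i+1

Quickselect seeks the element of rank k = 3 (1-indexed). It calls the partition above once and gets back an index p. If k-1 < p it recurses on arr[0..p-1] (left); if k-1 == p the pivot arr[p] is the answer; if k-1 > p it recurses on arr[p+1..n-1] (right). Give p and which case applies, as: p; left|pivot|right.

pivot=4, i=-1
j=0: 7>4, skip
j=1: 9>4, skip
j=2: 1≤4, i=0, swap(0,2) ⇒ [1,9,7,2,3,5,4]
j=3: 2≤4, i=1, swap(1,3) ⇒ [1,2,7,9,3,5,4]
j=4: 3≤4, i=2, swap(2,4) ⇒ [1,2,3,9,7,5,4]
j=5: 5>4, skip
swap(3,6) ⇒ [1,2,3,4,7,5,9]; return 3
p = 3; k-1 = 2 < 3 ⇒ left

3; left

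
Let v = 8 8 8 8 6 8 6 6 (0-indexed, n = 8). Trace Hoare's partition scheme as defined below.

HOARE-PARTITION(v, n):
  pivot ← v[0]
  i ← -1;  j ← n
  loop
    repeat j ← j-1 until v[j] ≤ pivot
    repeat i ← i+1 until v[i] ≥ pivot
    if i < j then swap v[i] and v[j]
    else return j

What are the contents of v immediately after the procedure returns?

6 6 8 6 8 8 8 8

pivot = v[0] = 8; i = -1, j = 8
j→7 (v[7]=6≤8), i→0 (v[0]=8≥8); i<j, swap → 6 8 8 8 6 8 6 8
j→6 (v[6]=6≤8), i→1 (v[1]=8≥8); i<j, swap → 6 6 8 8 6 8 8 8
j→5 (v[5]=8≤8), i→2 (v[2]=8≥8); i<j, swap → 6 6 8 8 6 8 8 8
j→4 (v[4]=6≤8), i→3 (v[3]=8≥8); i<j, swap → 6 6 8 6 8 8 8 8
j→3, i→4; i≥j, return j=3. v = 6 6 8 6 8 8 8 8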